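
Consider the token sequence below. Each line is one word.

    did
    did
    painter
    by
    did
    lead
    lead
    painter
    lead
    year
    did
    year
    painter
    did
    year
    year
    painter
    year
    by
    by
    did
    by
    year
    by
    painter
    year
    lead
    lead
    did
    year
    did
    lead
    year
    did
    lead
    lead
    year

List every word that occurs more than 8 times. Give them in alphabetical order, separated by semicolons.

Unigram counts meeting the condition (more than 8 times):
  did: 9
  year: 10

did; year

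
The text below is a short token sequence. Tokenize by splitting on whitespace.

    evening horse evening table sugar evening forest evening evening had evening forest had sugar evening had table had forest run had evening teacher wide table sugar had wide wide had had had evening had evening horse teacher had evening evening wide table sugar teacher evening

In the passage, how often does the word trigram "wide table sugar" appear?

2

Scanning the 43 overlapping trigram windows for "wide table sugar":
  position 24–26: wide table sugar
  position 41–43: wide table sugar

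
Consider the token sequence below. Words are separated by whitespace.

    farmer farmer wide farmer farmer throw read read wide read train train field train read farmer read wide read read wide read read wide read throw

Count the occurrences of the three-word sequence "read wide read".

Scanning the 24 overlapping trigram windows for "read wide read":
  position 8–10: read wide read
  position 17–19: read wide read
  position 20–22: read wide read
  position 23–25: read wide read

4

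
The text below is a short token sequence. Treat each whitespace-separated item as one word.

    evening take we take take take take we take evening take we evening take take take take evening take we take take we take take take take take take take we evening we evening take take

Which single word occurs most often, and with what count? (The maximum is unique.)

"take", 23 times

Unigram frequencies (highest first):
  take: 23
  we: 7
  evening: 6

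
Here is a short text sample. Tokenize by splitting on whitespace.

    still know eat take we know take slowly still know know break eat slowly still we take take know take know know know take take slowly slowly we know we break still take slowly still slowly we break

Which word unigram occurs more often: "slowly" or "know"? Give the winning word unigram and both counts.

"slowly": 6 occurrences
"know": 9 occurrences

"know" (9 vs 6)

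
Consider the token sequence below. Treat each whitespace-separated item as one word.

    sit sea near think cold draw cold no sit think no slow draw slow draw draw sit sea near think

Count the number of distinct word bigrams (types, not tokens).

15

20 tokens → 19 bigram windows in total.
Repeated bigrams (each contributes count−1 duplicates):
  near think: 2
  sea near: 2
  sit sea: 2
  slow draw: 2
4 duplicate windows → 19 − 4 = 15 distinct.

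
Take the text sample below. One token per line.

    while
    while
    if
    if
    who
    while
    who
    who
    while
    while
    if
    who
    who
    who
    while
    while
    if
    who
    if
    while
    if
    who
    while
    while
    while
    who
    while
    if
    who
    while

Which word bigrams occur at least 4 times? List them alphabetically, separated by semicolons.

if who; while if; while while; who while

Bigram counts meeting the condition (at least 4 times):
  if who: 5
  while if: 5
  while while: 5
  who while: 6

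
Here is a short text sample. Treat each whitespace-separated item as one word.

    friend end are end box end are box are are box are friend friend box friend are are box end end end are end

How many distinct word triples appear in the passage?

19

24 tokens → 22 trigram windows in total.
Repeated trigrams (each contributes count−1 duplicates):
  are are box: 2
  are box are: 2
  end are end: 2
3 duplicate windows → 22 − 3 = 19 distinct.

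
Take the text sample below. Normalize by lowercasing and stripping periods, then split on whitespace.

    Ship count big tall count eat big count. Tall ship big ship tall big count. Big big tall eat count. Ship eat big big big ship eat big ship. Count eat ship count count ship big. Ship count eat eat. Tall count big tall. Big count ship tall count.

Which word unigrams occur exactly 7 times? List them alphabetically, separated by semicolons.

Unigram counts meeting the condition (exactly 7 times):
  eat: 7
  tall: 7

eat; tall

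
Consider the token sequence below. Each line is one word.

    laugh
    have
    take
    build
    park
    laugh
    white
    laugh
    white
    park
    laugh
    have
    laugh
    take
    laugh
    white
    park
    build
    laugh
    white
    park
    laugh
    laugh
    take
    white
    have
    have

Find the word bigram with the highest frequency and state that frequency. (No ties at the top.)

"laugh white", 4 times

Bigram frequencies (highest first):
  laugh white: 4
  park laugh: 3
  white park: 3
  laugh have: 2
  laugh take: 2
  have take: 1
  … (11 more, each ≤ 1)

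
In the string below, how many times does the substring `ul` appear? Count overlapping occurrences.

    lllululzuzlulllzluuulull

5

Sliding a length-2 window over the 24 characters (23 positions):
  position 4–5: ul
  position 6–7: ul
  position 12–13: ul
  position 20–21: ul
  position 22–23: ul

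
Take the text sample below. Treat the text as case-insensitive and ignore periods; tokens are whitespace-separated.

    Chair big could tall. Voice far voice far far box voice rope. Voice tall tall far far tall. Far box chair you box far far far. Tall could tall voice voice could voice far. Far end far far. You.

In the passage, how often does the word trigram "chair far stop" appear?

Scanning the 37 overlapping trigram windows for "chair far stop":
  (none found)

0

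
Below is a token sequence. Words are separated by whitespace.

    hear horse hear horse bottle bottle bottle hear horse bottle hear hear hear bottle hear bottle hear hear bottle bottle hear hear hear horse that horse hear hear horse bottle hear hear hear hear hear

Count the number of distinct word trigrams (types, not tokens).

19

35 tokens → 33 trigram windows in total.
Repeated trigrams (each contributes count−1 duplicates):
  hear hear hear: 5
  bottle hear hear: 4
  hear horse bottle: 3
  bottle bottle hear: 2
  hear bottle hear: 2
  hear hear bottle: 2
  hear hear horse: 2
  horse bottle hear: 2
14 duplicate windows → 33 − 14 = 19 distinct.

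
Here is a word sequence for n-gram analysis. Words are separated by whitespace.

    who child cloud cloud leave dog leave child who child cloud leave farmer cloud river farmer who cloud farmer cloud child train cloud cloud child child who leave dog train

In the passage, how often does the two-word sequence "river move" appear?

0

Scanning the 29 overlapping bigram windows for "river move":
  (none found)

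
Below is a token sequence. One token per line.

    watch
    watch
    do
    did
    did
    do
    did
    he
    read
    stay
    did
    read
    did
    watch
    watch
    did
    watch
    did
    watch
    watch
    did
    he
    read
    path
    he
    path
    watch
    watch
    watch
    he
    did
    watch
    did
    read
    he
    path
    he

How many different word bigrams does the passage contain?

20

37 tokens → 36 bigram windows in total.
Repeated bigrams (each contributes count−1 duplicates):
  watch watch: 5
  did watch: 4
  watch did: 4
  did he: 2
  did read: 2
  do did: 2
  he path: 2
  he read: 2
  … (1 more repeated)
16 duplicate windows → 36 − 16 = 20 distinct.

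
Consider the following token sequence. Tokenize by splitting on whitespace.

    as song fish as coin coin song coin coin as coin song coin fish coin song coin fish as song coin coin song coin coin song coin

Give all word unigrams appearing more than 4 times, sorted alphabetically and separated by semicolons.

Unigram counts meeting the condition (more than 4 times):
  coin: 13
  song: 7

coin; song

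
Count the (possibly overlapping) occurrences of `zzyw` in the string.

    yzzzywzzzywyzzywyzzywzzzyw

5

Sliding a length-4 window over the 26 characters (23 positions):
  position 3–6: zzyw
  position 8–11: zzyw
  position 13–16: zzyw
  position 18–21: zzyw
  position 23–26: zzyw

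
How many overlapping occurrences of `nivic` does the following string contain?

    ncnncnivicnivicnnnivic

3

Sliding a length-5 window over the 22 characters (18 positions):
  position 6–10: nivic
  position 11–15: nivic
  position 18–22: nivic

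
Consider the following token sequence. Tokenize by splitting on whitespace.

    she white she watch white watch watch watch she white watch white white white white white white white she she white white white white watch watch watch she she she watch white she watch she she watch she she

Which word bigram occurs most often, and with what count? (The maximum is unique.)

"white white", 9 times

Bigram frequencies (highest first):
  white white: 9
  she she: 5
  she watch: 4
  watch watch: 4
  watch she: 4
  she white: 3
  … (3 more, each ≤ 3)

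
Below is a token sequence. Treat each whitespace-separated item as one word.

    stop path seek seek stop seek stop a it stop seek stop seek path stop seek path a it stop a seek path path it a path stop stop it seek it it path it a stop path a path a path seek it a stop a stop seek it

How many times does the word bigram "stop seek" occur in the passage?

Scanning the 49 overlapping bigram windows for "stop seek":
  position 5–6: stop seek
  position 10–11: stop seek
  position 12–13: stop seek
  position 15–16: stop seek
  position 48–49: stop seek

5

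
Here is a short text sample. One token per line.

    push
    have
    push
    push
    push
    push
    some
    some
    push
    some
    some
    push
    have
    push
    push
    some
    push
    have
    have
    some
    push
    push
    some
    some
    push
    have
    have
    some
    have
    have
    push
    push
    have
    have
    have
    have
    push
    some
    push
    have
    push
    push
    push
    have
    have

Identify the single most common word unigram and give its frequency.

Unigram frequencies (highest first):
  push: 20
  have: 15
  some: 10

"push", 20 times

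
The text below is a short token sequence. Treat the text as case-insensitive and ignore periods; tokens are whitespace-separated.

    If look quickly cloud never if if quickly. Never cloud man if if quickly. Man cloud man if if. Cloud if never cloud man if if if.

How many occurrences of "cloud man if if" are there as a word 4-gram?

Scanning the 24 overlapping 4-gram windows for "cloud man if if":
  position 10–13: cloud man if if
  position 16–19: cloud man if if
  position 23–26: cloud man if if

3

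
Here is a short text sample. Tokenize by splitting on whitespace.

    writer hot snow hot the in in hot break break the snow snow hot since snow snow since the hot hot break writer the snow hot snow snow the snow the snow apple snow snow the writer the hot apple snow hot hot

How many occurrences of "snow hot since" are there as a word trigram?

Scanning the 41 overlapping trigram windows for "snow hot since":
  position 13–15: snow hot since

1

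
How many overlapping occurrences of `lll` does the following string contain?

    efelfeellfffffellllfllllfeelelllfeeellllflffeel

7

Sliding a length-3 window over the 47 characters (45 positions):
  position 16–18: lll
  position 17–19: lll
  position 21–23: lll
  position 22–24: lll
  position 30–32: lll
  position 37–39: lll
  position 38–40: lll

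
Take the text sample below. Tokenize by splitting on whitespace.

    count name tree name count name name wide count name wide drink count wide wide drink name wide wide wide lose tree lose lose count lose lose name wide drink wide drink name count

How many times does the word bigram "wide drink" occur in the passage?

Scanning the 33 overlapping bigram windows for "wide drink":
  position 11–12: wide drink
  position 15–16: wide drink
  position 29–30: wide drink
  position 31–32: wide drink

4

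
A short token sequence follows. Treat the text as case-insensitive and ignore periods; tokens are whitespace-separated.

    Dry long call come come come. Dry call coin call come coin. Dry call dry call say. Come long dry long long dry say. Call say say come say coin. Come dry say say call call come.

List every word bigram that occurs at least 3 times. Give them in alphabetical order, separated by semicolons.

Bigram counts meeting the condition (at least 3 times):
  call come: 3
  dry call: 3

call come; dry call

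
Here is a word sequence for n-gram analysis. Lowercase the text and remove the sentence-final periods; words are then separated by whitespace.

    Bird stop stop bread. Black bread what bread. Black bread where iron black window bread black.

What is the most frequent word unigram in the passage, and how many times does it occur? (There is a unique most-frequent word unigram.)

Unigram frequencies (highest first):
  bread: 5
  black: 4
  stop: 2
  bird: 1
  what: 1
  where: 1
  … (2 more, each ≤ 1)

"bread", 5 times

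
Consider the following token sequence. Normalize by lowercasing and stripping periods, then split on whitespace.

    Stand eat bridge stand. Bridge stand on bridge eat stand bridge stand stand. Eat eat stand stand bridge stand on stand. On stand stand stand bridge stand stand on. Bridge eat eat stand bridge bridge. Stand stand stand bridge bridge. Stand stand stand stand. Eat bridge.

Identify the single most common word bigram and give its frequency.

"stand stand", 10 times

Bigram frequencies (highest first):
  stand stand: 10
  bridge stand: 7
  stand bridge: 6
  stand on: 4
  stand eat: 3
  eat stand: 3
  … (6 more, each ≤ 2)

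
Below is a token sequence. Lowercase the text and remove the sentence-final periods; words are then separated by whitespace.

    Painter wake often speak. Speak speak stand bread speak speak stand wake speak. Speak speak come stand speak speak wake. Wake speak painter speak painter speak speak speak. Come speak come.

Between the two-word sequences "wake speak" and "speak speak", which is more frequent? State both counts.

"speak speak" (8 vs 2)

"wake speak": 2 occurrences
"speak speak": 8 occurrences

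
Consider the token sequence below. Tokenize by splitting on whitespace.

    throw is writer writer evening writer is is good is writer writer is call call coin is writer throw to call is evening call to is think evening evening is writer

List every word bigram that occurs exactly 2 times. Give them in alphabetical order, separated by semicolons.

writer is; writer writer

Bigram counts meeting the condition (exactly 2 times):
  writer is: 2
  writer writer: 2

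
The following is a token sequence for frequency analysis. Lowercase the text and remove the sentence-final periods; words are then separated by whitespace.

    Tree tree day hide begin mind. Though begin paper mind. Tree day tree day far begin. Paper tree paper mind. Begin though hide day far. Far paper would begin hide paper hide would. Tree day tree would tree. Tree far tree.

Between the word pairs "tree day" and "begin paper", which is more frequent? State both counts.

"tree day" (4 vs 2)

"tree day": 4 occurrences
"begin paper": 2 occurrences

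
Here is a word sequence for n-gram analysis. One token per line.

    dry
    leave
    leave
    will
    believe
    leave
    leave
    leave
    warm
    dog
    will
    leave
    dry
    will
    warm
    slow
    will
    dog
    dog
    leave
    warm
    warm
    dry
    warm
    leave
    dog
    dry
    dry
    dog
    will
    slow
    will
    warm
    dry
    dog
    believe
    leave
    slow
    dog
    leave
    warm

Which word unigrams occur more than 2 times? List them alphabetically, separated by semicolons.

Unigram counts meeting the condition (more than 2 times):
  dog: 7
  dry: 6
  leave: 10
  slow: 3
  warm: 7
  will: 6

dog; dry; leave; slow; warm; will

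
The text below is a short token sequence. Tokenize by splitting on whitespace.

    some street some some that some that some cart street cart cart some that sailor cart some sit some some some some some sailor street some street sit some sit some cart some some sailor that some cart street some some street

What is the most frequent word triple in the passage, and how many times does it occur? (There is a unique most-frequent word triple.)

"some some some", 3 times

Trigram frequencies (highest first):
  some some some: 3
  street some some: 2
  some that some: 2
  that some cart: 2
  some cart street: 2
  some sit some: 2
  … (26 more, each ≤ 2)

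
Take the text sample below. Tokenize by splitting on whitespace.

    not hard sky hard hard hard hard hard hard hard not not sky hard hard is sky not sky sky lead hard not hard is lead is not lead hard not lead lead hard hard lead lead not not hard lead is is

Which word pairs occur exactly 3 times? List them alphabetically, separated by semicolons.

Bigram counts meeting the condition (exactly 3 times):
  hard not: 3
  lead hard: 3
  not hard: 3

hard not; lead hard; not hard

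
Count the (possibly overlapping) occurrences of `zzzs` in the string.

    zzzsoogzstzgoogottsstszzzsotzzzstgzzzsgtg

4

Sliding a length-4 window over the 41 characters (38 positions):
  position 1–4: zzzs
  position 23–26: zzzs
  position 29–32: zzzs
  position 35–38: zzzs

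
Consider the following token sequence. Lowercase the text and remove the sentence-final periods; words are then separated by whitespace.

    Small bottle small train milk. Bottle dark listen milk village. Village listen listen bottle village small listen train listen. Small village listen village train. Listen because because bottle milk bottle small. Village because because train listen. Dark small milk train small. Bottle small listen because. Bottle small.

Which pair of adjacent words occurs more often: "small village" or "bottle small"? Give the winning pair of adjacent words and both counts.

"bottle small" (4 vs 2)

"small village": 2 occurrences
"bottle small": 4 occurrences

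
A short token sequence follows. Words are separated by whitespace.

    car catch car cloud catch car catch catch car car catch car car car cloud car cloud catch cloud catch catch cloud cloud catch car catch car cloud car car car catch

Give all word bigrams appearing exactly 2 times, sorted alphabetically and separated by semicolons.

catch catch; catch cloud; cloud car

Bigram counts meeting the condition (exactly 2 times):
  catch catch: 2
  catch cloud: 2
  cloud car: 2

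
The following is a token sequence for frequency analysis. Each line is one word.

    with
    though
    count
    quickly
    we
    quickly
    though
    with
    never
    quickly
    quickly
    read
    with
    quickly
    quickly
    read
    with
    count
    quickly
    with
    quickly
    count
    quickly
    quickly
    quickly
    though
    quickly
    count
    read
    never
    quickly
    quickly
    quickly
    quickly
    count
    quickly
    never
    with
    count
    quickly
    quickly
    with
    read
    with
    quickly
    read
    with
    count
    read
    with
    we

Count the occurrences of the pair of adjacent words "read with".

5

Scanning the 50 overlapping bigram windows for "read with":
  position 12–13: read with
  position 16–17: read with
  position 43–44: read with
  position 46–47: read with
  position 49–50: read with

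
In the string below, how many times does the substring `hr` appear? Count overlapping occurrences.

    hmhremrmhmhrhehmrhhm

2

Sliding a length-2 window over the 20 characters (19 positions):
  position 3–4: hr
  position 11–12: hr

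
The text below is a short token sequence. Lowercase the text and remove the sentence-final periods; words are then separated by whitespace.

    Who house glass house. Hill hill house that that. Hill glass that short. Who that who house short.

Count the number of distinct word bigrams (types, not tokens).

16

18 tokens → 17 bigram windows in total.
Repeated bigrams (each contributes count−1 duplicates):
  who house: 2
1 duplicate windows → 17 − 1 = 16 distinct.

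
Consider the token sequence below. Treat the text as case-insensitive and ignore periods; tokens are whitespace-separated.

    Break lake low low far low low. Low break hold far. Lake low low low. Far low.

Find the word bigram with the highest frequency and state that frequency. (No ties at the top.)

Bigram frequencies (highest first):
  low low: 5
  lake low: 2
  low far: 2
  far low: 2
  break lake: 1
  low break: 1
  … (3 more, each ≤ 1)

"low low", 5 times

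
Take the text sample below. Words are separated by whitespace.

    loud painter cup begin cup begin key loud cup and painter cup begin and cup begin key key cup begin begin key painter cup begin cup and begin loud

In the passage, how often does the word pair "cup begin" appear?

Scanning the 28 overlapping bigram windows for "cup begin":
  position 3–4: cup begin
  position 5–6: cup begin
  position 12–13: cup begin
  position 15–16: cup begin
  position 19–20: cup begin
  position 24–25: cup begin

6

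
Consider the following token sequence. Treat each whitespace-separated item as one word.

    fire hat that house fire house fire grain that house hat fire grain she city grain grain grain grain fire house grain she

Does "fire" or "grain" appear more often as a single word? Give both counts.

"grain" (7 vs 5)

"fire": 5 occurrences
"grain": 7 occurrences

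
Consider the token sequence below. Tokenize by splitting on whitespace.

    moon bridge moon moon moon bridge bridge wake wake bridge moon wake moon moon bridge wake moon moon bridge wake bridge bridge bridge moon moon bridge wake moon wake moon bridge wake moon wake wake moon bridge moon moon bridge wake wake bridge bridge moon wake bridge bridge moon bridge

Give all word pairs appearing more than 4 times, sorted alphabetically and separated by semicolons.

Bigram counts meeting the condition (more than 4 times):
  bridge bridge: 5
  bridge moon: 6
  bridge wake: 6
  moon bridge: 9
  moon moon: 6
  wake moon: 6

bridge bridge; bridge moon; bridge wake; moon bridge; moon moon; wake moon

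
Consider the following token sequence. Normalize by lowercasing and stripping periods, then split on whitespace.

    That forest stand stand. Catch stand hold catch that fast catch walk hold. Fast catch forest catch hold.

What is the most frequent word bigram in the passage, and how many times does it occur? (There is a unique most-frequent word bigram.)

"fast catch", 2 times

Bigram frequencies (highest first):
  fast catch: 2
  that forest: 1
  forest stand: 1
  stand stand: 1
  stand catch: 1
  catch stand: 1
  … (10 more, each ≤ 1)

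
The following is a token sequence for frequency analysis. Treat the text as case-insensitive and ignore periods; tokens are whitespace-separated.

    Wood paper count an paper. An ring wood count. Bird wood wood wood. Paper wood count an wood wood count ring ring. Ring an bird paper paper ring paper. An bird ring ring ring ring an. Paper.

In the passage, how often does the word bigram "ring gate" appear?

0

Scanning the 36 overlapping bigram windows for "ring gate":
  (none found)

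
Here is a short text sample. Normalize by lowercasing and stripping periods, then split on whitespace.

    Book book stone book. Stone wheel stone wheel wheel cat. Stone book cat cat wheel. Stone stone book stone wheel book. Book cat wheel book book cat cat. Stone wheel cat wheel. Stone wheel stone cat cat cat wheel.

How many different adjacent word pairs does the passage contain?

39 tokens → 38 bigram windows in total.
Repeated bigrams (each contributes count−1 duplicates):
  stone wheel: 5
  cat cat: 4
  cat wheel: 4
  wheel stone: 4
  book book: 3
  book cat: 3
  book stone: 3
  stone book: 3
  … (3 more repeated)
24 duplicate windows → 38 − 24 = 14 distinct.

14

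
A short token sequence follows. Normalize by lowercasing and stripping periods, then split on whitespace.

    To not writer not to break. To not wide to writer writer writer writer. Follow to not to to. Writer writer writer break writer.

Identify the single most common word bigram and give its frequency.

Bigram frequencies (highest first):
  writer writer: 5
  to not: 3
  not to: 2
  to writer: 2
  not writer: 1
  writer not: 1
  … (9 more, each ≤ 1)

"writer writer", 5 times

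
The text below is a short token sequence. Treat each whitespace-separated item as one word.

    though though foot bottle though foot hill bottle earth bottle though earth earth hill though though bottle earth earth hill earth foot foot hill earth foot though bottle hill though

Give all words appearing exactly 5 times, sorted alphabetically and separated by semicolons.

Unigram counts meeting the condition (exactly 5 times):
  bottle: 5
  foot: 5
  hill: 5

bottle; foot; hill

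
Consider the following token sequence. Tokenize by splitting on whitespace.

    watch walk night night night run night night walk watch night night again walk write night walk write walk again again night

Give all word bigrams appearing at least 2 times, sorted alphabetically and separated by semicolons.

night night; night walk; walk write

Bigram counts meeting the condition (at least 2 times):
  night night: 4
  night walk: 2
  walk write: 2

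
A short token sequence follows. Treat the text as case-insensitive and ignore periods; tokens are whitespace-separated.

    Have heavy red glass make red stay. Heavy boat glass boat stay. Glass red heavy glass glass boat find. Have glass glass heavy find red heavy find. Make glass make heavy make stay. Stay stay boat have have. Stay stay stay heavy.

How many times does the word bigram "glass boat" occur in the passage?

Scanning the 41 overlapping bigram windows for "glass boat":
  position 10–11: glass boat
  position 17–18: glass boat

2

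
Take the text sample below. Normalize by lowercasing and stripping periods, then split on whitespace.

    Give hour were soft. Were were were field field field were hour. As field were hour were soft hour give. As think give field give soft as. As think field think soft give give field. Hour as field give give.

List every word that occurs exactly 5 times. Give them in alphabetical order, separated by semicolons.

as; hour

Unigram counts meeting the condition (exactly 5 times):
  as: 5
  hour: 5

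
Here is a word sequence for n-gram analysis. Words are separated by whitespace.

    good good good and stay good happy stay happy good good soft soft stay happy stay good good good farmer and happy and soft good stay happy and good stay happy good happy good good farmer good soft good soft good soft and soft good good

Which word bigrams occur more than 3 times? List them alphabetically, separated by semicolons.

good good; good soft; soft good; stay happy

Bigram counts meeting the condition (more than 3 times):
  good good: 7
  good soft: 4
  soft good: 4
  stay happy: 4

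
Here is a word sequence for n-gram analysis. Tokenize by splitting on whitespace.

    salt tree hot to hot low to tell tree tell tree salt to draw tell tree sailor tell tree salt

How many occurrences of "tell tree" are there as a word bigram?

Scanning the 19 overlapping bigram windows for "tell tree":
  position 8–9: tell tree
  position 10–11: tell tree
  position 15–16: tell tree
  position 18–19: tell tree

4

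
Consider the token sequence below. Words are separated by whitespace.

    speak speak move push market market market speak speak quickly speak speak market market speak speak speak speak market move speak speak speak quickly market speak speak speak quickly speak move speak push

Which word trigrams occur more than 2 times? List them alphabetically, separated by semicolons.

Trigram counts meeting the condition (more than 2 times):
  market speak speak: 3
  speak speak quickly: 3
  speak speak speak: 4

market speak speak; speak speak quickly; speak speak speak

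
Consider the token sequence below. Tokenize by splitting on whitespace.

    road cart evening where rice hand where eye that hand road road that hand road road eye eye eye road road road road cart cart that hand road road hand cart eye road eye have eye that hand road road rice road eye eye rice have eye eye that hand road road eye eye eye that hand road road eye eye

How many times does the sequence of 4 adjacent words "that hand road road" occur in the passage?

Scanning the 58 overlapping 4-gram windows for "that hand road road":
  position 9–12: that hand road road
  position 13–16: that hand road road
  position 26–29: that hand road road
  position 37–40: that hand road road
  position 49–52: that hand road road
  position 56–59: that hand road road

6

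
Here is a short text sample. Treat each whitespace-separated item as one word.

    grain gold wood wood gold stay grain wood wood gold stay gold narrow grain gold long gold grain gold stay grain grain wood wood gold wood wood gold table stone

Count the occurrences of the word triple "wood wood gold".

Scanning the 28 overlapping trigram windows for "wood wood gold":
  position 3–5: wood wood gold
  position 8–10: wood wood gold
  position 23–25: wood wood gold
  position 26–28: wood wood gold

4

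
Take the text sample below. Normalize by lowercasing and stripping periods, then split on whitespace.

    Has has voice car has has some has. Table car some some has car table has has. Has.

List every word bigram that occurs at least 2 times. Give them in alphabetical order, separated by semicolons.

has has; some has

Bigram counts meeting the condition (at least 2 times):
  has has: 4
  some has: 2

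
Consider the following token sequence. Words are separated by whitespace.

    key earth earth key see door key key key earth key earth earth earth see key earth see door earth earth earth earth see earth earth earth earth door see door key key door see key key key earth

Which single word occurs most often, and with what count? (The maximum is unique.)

Unigram frequencies (highest first):
  earth: 16
  key: 12
  see: 6
  door: 5

"earth", 16 times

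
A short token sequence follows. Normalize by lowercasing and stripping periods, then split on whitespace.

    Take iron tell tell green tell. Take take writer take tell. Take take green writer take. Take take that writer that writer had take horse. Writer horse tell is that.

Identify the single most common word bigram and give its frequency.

Bigram frequencies (highest first):
  take take: 4
  tell take: 2
  writer take: 2
  that writer: 2
  take iron: 1
  iron tell: 1
  … (17 more, each ≤ 1)

"take take", 4 times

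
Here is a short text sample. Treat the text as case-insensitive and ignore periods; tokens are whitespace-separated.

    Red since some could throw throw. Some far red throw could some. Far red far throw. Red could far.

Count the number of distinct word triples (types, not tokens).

16

19 tokens → 17 trigram windows in total.
Repeated trigrams (each contributes count−1 duplicates):
  some far red: 2
1 duplicate windows → 17 − 1 = 16 distinct.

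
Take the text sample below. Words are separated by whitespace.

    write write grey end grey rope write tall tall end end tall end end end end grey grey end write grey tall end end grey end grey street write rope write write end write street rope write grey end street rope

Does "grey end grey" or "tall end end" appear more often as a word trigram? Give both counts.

"grey end grey": 2 occurrences
"tall end end": 3 occurrences

"tall end end" (3 vs 2)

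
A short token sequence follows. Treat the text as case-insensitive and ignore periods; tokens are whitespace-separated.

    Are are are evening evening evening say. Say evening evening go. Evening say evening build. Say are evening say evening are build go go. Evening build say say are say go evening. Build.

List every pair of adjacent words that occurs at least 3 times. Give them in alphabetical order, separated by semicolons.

evening build; evening evening; evening say; go evening; say evening

Bigram counts meeting the condition (at least 3 times):
  evening build: 3
  evening evening: 3
  evening say: 3
  go evening: 3
  say evening: 3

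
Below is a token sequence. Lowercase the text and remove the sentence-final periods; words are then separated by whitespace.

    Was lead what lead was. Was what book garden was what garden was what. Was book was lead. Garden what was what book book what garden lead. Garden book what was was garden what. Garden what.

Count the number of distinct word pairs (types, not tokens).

20

36 tokens → 35 bigram windows in total.
Repeated bigrams (each contributes count−1 duplicates):
  was what: 4
  garden what: 3
  what garden: 3
  what was: 3
  book what: 2
  garden was: 2
  lead garden: 2
  was lead: 2
  … (2 more repeated)
15 duplicate windows → 35 − 15 = 20 distinct.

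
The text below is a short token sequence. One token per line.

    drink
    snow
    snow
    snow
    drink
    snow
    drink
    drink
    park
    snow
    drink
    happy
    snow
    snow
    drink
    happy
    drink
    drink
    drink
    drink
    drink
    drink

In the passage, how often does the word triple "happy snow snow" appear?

1

Scanning the 20 overlapping trigram windows for "happy snow snow":
  position 12–14: happy snow snow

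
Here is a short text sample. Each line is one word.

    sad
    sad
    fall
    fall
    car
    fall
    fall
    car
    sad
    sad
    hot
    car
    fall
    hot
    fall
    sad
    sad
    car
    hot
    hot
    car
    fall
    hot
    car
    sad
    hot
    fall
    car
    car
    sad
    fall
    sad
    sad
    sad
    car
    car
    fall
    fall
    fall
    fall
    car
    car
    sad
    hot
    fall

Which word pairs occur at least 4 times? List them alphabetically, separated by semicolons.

Bigram counts meeting the condition (at least 4 times):
  car fall: 4
  car sad: 4
  fall car: 4
  fall fall: 5
  sad sad: 5

car fall; car sad; fall car; fall fall; sad sad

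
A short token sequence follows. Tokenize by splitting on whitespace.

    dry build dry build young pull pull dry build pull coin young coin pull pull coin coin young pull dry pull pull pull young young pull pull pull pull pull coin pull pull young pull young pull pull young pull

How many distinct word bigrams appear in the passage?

15

40 tokens → 39 bigram windows in total.
Repeated bigrams (each contributes count−1 duplicates):
  pull pull: 10
  young pull: 6
  pull young: 4
  dry build: 3
  pull coin: 3
  coin pull: 2
  coin young: 2
  pull dry: 2
24 duplicate windows → 39 − 24 = 15 distinct.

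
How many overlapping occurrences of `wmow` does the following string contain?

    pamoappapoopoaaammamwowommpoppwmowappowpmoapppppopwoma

1

Sliding a length-4 window over the 54 characters (51 positions):
  position 31–34: wmow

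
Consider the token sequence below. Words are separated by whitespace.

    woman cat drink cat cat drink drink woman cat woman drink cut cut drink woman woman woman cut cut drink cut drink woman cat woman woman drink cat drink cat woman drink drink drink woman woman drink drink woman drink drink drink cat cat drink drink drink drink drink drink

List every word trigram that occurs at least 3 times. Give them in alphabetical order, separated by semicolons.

Trigram counts meeting the condition (at least 3 times):
  drink drink drink: 6
  drink drink woman: 3
  woman drink drink: 3

drink drink drink; drink drink woman; woman drink drink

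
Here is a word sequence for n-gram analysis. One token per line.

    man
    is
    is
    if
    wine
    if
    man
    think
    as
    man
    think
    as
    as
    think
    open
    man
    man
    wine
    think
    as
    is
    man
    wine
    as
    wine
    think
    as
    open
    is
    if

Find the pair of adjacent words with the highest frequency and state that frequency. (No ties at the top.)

Bigram frequencies (highest first):
  think as: 4
  is if: 2
  man think: 2
  man wine: 2
  wine think: 2
  man is: 1
  … (16 more, each ≤ 1)

"think as", 4 times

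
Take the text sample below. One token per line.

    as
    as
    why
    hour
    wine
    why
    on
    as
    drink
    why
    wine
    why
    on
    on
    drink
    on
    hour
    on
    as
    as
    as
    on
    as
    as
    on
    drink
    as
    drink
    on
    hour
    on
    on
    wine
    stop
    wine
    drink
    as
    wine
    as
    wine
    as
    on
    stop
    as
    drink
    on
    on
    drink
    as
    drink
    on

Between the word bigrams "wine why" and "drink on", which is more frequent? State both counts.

"wine why": 2 occurrences
"drink on": 4 occurrences

"drink on" (4 vs 2)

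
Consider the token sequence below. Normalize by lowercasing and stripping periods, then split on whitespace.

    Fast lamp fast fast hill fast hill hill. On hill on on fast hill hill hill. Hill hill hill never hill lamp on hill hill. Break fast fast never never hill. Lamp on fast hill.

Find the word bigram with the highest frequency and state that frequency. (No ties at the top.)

"hill hill", 7 times

Bigram frequencies (highest first):
  hill hill: 7
  fast hill: 4
  fast fast: 2
  hill on: 2
  on hill: 2
  on fast: 2
  … (12 more, each ≤ 2)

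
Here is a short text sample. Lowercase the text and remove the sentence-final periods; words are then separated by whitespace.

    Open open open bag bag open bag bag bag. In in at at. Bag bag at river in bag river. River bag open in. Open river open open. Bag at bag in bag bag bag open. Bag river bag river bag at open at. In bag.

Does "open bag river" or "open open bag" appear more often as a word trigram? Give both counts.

"open bag river": 1 occurrence
"open open bag": 2 occurrences

"open open bag" (2 vs 1)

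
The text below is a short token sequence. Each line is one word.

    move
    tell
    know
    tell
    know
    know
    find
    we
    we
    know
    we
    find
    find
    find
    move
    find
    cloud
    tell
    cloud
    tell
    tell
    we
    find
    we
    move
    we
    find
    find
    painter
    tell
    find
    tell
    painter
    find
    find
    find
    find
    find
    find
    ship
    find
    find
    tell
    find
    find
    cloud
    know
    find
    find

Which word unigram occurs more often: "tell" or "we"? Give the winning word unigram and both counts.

"tell" (8 vs 6)

"tell": 8 occurrences
"we": 6 occurrences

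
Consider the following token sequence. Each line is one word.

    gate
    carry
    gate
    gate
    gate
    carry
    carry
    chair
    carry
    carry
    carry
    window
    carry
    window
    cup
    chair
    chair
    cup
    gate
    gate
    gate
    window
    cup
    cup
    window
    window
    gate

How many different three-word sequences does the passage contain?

27 tokens → 25 trigram windows in total.
Repeated trigrams (each contributes count−1 duplicates):
  gate gate gate: 2
1 duplicate windows → 25 − 1 = 24 distinct.

24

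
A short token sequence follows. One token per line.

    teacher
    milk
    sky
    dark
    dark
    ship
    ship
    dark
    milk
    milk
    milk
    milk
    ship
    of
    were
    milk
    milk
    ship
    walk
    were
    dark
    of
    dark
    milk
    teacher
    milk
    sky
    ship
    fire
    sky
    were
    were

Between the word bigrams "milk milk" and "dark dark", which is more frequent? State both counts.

"milk milk": 4 occurrences
"dark dark": 1 occurrence

"milk milk" (4 vs 1)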